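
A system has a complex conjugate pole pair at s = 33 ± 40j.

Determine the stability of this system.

Real part of poles is 33 (> 0, right half-plane). Unstable.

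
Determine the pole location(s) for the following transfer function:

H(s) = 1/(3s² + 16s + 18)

Discriminant = 16² - 4×3×18 = 256 - 216 = 40 > 0, so two distinct real poles. Using quadratic formula: s = (-16 ± √40)/(2×3) = (-16 ± √40)/6, with √40 ≈ 6.3246. s₁ ≈ -1.6126, s₂ ≈ -3.7208. Poles: s₁ = -1.6126, s₂ = -3.7208.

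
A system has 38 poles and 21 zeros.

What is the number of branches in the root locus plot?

Root locus has n branches where n = number of poles = 38.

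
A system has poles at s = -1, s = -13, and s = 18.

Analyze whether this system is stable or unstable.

Pole(s) at s = 18 are not in the left half-plane. System is unstable.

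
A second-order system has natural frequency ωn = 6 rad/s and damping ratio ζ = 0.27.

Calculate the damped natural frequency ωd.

ωd = ωn√(1 - ζ²) = 6√(1 - 0.27²) = 5.78 rad/s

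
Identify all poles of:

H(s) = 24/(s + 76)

Pole is where denominator = 0: s + 76 = 0, so s = -76.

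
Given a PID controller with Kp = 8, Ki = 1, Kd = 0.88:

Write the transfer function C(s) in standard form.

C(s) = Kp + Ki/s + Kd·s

Substituting values: C(s) = 8 + 1/s + 0.88s = (0.88s² + 8s + 1)/s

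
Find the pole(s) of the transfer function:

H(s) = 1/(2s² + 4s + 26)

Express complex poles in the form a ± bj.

Discriminant = 4² - 4×2×26 = 16 - 208 = -192 < 0, so the poles are a complex conjugate pair s = (-4 ± j√192)/(2×2). Real part = -4/(2×2) = -4/4 = -1; imaginary part = ±√192/(2×2) ≈ 3.4641. Poles: s = -1 ± 3.4641j.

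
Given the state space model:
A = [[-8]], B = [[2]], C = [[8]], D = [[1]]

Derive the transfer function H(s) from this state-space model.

(sI - A)⁻¹ = 1/(s + 8). H(s) = 8×2/(s + 8) + 1 = (s + 24)/(s + 8).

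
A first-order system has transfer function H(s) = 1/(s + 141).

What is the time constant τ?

For H(s) = 1/(s + 1/τ), the pole is at -1/τ = -141, so τ = 1/141 = 0.0071 s.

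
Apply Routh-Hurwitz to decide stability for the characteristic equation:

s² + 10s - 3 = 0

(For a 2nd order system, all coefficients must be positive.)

Coefficients: 1, 10, -3. c=-3 not positive, so system is unstable.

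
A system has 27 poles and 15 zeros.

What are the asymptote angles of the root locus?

n - m = 27 - 15 = 12. Angles: θk = (2k + 1)·180°/12 = 15°, 45°, 75°, 105°, 135°, 165°, 195°, 225°, 255°, 285°, 315°, 345°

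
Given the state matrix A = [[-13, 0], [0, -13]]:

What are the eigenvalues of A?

For diagonal matrix, eigenvalues are diagonal entries: λ₁ = -13, λ₂ = -13.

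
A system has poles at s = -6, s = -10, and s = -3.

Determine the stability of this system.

All poles are in the left half-plane. System is stable.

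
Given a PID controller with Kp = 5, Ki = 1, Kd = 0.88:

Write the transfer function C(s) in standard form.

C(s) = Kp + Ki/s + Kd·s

Substituting values: C(s) = 5 + 1/s + 0.88s = (0.88s² + 5s + 1)/s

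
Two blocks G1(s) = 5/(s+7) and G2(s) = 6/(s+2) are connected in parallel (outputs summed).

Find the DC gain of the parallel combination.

Parallel: G_eq = G1 + G2. DC gain = G1(0) + G2(0) = 5/7 + 6/2 = 0.7143 + 3 = 3.7143.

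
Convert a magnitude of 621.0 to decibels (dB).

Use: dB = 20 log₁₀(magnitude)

dB = 20 log₁₀(621.0) = 55.9 dB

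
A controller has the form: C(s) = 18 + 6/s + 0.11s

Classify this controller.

This is a Proportional-Integral-Derivative (PID) controller.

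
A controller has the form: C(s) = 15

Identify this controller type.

This is a Proportional (P) controller.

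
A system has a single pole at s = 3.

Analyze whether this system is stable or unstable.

Pole at s = 3 is in the right half-plane. Unstable.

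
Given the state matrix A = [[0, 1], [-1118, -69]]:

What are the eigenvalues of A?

det(A - λI) = λ² - (-69)λ + 1118 = (λ - (-26))(λ - (-43)). Eigenvalues: -26, -43.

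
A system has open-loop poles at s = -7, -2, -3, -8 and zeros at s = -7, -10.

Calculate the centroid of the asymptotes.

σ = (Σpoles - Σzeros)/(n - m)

σ = (Σpoles - Σzeros)/(n - m) = (-20 - (-17))/(4 - 2) = -3/2 = -1.5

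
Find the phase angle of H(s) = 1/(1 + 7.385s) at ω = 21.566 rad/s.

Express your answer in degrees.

Phase = -arctan(ωτ) = -arctan(21.566 × 7.385) = -89.6°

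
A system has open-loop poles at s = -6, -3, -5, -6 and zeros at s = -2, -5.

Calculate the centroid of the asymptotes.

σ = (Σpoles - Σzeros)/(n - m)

σ = (Σpoles - Σzeros)/(n - m) = (-20 - (-7))/(4 - 2) = -13/2 = -6.5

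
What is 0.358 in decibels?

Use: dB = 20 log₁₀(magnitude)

dB = 20 log₁₀(0.358) = -8.9 dB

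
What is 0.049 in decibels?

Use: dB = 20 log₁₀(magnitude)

dB = 20 log₁₀(0.049) = -26.2 dB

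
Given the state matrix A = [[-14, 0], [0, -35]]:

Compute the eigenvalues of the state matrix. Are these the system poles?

For diagonal matrix, eigenvalues are diagonal entries: λ₁ = -14, λ₂ = -35. Eigenvalues of A = system poles.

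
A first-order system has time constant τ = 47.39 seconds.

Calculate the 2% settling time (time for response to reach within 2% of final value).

For first-order system, 2% settling time ≈ 4τ = 4 × 47.39 = 189.56 s.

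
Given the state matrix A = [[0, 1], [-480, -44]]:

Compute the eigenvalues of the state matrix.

det(A - λI) = λ² - (-44)λ + 480 = (λ - (-24))(λ - (-20)). Eigenvalues: -24, -20.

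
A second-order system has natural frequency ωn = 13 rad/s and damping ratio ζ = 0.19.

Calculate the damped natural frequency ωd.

ωd = ωn√(1 - ζ²) = 13√(1 - 0.19²) = 12.76 rad/s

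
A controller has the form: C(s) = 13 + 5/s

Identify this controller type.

This is a Proportional-Integral (PI) controller.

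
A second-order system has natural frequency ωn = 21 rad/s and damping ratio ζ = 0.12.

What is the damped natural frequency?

ωd = ωn√(1 - ζ²) = 21√(1 - 0.12²) = 20.85 rad/s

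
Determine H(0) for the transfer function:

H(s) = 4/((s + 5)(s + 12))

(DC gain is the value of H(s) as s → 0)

DC gain = H(0) = 4/(5 × 12) = 4/60 = 0.0667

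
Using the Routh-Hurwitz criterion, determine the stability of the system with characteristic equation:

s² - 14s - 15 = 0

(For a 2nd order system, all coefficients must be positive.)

Coefficients: 1, -14, -15. b=-14, c=-15 not positive, so system is unstable.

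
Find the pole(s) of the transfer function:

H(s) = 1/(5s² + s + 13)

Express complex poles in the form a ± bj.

Discriminant = 1² - 4×5×13 = 1 - 260 = -259 < 0, so the poles are a complex conjugate pair s = (-1 ± j√259)/(2×5). Real part = -1/(2×5) = -1/10 = -0.1; imaginary part = ±√259/(2×5) ≈ 1.6093. Poles: s = -0.1 ± 1.6093j.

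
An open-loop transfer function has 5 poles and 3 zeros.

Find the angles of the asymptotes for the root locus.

n - m = 5 - 3 = 2. Angles: θk = (2k + 1)·180°/2 = 90°, 270°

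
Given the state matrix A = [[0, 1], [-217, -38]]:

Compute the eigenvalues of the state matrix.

det(A - λI) = λ² - (-38)λ + 217 = (λ - (-7))(λ - (-31)). Eigenvalues: -7, -31.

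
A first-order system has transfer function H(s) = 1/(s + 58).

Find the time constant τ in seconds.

For H(s) = 1/(s + 1/τ), the pole is at -1/τ = -58, so τ = 1/58 = 0.0172 s.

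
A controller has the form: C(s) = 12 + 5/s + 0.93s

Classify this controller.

This is a Proportional-Integral-Derivative (PID) controller.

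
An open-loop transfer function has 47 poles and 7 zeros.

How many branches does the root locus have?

Root locus has n branches where n = number of poles = 47.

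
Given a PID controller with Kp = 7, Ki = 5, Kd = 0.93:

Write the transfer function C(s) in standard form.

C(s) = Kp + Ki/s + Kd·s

Substituting values: C(s) = 7 + 5/s + 0.93s = (0.93s² + 7s + 5)/s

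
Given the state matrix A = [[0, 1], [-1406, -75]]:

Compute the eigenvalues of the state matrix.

det(A - λI) = λ² - (-75)λ + 1406 = (λ - (-37))(λ - (-38)). Eigenvalues: -37, -38.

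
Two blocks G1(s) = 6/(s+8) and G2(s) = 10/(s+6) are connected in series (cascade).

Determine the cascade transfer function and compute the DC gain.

Series: multiply transfer functions. G_eq = 6/(s+8) × 10/(s+6) = 60/((s+8)(s+6)). DC gain = 60/(8×6) = 1.25.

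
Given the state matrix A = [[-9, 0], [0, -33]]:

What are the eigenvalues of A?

For diagonal matrix, eigenvalues are diagonal entries: λ₁ = -9, λ₂ = -33.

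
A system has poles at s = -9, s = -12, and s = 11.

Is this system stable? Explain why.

Pole(s) at s = 11 are not in the left half-plane. System is unstable.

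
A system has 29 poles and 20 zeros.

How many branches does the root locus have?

Root locus has n branches where n = number of poles = 29.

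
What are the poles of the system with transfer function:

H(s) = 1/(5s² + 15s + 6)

Discriminant = 15² - 4×5×6 = 225 - 120 = 105 > 0, so two distinct real poles. Using quadratic formula: s = (-15 ± √105)/(2×5) = (-15 ± √105)/10, with √105 ≈ 10.2470. s₁ ≈ -0.4753, s₂ ≈ -2.5247. Poles: s₁ = -0.4753, s₂ = -2.5247.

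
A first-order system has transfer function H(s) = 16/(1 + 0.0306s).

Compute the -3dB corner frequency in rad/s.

Corner frequency = 1/τ = 1/0.0306 = 32.68 rad/s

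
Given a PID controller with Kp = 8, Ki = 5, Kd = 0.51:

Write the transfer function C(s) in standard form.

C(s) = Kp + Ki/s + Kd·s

Substituting values: C(s) = 8 + 5/s + 0.51s = (0.51s² + 8s + 5)/s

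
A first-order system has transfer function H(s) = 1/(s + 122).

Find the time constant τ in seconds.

For H(s) = 1/(s + 1/τ), the pole is at -1/τ = -122, so τ = 1/122 = 0.0082 s.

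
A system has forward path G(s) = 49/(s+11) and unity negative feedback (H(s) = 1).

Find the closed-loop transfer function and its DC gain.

T(s) = G/(1+GH) = [49/(s+11)] / [1 + 49/(s+11)] = 49/(s+11+49) = 49/(s+60). DC gain = 49/60 = 0.8167.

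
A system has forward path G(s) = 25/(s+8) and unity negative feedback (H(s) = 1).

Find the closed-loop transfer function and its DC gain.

T(s) = G/(1+GH) = [25/(s+8)] / [1 + 25/(s+8)] = 25/(s+8+25) = 25/(s+33). DC gain = 25/33 = 0.7576.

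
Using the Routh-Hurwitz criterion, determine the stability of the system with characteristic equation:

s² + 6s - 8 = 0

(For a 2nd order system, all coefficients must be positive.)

Coefficients: 1, 6, -8. c=-8 not positive, so system is unstable.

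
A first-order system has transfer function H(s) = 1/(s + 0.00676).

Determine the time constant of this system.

For H(s) = 1/(s + 1/τ), the pole is at -1/τ = -0.00676, so τ = 1/0.00676 = 147.9 s.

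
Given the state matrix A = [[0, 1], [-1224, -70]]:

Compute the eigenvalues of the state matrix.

det(A - λI) = λ² - (-70)λ + 1224 = (λ - (-36))(λ - (-34)). Eigenvalues: -36, -34.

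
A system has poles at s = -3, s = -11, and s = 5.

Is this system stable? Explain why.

Pole(s) at s = 5 are not in the left half-plane. System is unstable.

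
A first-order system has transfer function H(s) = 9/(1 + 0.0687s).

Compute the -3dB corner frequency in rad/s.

Corner frequency = 1/τ = 1/0.0687 = 14.556 rad/s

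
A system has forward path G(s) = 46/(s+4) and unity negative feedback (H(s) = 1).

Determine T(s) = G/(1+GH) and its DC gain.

T(s) = G/(1+GH) = [46/(s+4)] / [1 + 46/(s+4)] = 46/(s+4+46) = 46/(s+50). DC gain = 46/50 = 0.92.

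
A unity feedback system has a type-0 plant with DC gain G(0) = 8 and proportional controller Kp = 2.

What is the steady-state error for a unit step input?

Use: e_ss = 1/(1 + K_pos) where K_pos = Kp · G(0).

K_pos = Kp · G(0) = 2 × 8 = 16. e_ss = 1/(1 + 16) = 0.0588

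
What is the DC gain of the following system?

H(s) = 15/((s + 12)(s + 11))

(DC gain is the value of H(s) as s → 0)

DC gain = H(0) = 15/(12 × 11) = 15/132 = 0.1136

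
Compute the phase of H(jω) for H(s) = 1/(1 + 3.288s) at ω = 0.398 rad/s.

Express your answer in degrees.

Phase = -arctan(ωτ) = -arctan(0.398 × 3.288) = -52.6°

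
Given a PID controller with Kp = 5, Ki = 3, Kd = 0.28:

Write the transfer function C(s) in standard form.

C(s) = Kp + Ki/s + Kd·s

Substituting values: C(s) = 5 + 3/s + 0.28s = (0.28s² + 5s + 3)/s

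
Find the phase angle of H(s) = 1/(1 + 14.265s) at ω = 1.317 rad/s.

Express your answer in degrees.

Phase = -arctan(ωτ) = -arctan(1.317 × 14.265) = -87.0°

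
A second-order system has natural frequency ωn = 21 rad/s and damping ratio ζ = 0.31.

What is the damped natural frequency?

ωd = ωn√(1 - ζ²) = 21√(1 - 0.31²) = 19.97 rad/s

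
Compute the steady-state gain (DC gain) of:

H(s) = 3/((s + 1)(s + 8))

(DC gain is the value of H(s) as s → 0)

DC gain = H(0) = 3/(1 × 8) = 3/8 = 0.375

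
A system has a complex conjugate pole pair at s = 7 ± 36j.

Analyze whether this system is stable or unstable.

Real part of poles is 7 (> 0, right half-plane). Unstable.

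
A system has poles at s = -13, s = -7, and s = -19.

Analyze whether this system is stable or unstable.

All poles are in the left half-plane. System is stable.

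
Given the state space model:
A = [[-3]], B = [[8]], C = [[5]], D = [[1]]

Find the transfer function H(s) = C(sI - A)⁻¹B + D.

(sI - A)⁻¹ = 1/(s + 3). H(s) = 5×8/(s + 3) + 1 = (s + 43)/(s + 3).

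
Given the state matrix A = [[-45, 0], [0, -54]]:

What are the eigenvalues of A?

For diagonal matrix, eigenvalues are diagonal entries: λ₁ = -45, λ₂ = -54.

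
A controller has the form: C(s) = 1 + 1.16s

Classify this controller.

This is a Proportional-Derivative (PD) controller.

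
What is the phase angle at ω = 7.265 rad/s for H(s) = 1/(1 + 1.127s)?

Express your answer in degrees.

Phase = -arctan(ωτ) = -arctan(7.265 × 1.127) = -83.0°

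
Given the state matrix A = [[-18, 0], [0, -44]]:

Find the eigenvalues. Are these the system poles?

For diagonal matrix, eigenvalues are diagonal entries: λ₁ = -18, λ₂ = -44. Eigenvalues of A = system poles.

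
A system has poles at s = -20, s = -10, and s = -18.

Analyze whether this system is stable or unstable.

All poles are in the left half-plane. System is stable.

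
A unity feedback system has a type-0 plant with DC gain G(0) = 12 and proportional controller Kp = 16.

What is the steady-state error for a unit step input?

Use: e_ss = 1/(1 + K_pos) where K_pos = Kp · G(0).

K_pos = Kp · G(0) = 16 × 12 = 192. e_ss = 1/(1 + 192) = 0.0052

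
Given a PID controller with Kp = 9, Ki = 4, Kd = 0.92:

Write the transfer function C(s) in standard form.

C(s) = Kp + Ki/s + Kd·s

Substituting values: C(s) = 9 + 4/s + 0.92s = (0.92s² + 9s + 4)/s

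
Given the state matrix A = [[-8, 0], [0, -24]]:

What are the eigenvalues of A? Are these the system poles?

For diagonal matrix, eigenvalues are diagonal entries: λ₁ = -8, λ₂ = -24. Eigenvalues of A = system poles.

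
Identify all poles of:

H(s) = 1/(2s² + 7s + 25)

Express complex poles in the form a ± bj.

Discriminant = 7² - 4×2×25 = 49 - 200 = -151 < 0, so the poles are a complex conjugate pair s = (-7 ± j√151)/(2×2). Real part = -7/(2×2) = -7/4 = -1.75; imaginary part = ±√151/(2×2) ≈ 3.0721. Poles: s = -1.75 ± 3.0721j.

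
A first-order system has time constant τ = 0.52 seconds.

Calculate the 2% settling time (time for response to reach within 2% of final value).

For first-order system, 2% settling time ≈ 4τ = 4 × 0.52 = 2.08 s.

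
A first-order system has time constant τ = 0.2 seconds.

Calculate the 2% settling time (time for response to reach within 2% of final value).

For first-order system, 2% settling time ≈ 4τ = 4 × 0.2 = 0.8 s.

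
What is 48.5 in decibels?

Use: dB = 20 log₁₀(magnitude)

dB = 20 log₁₀(48.5) = 33.7 dB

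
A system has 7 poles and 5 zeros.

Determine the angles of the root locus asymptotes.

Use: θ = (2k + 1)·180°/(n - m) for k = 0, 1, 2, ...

n - m = 7 - 5 = 2. Angles: θk = (2k + 1)·180°/2 = 90°, 270°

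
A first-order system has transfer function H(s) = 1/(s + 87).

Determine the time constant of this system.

For H(s) = 1/(s + 1/τ), the pole is at -1/τ = -87, so τ = 1/87 = 0.0115 s.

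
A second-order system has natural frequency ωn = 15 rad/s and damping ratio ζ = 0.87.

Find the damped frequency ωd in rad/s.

ωd = ωn√(1 - ζ²) = 15√(1 - 0.87²) = 7.4 rad/s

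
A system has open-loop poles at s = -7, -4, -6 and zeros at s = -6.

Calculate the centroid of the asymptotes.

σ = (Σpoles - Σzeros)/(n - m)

σ = (Σpoles - Σzeros)/(n - m) = (-17 - (-6))/(3 - 1) = -11/2 = -5.5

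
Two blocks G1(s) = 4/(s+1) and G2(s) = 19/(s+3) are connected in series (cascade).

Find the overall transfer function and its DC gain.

Series: multiply transfer functions. G_eq = 4/(s+1) × 19/(s+3) = 76/((s+1)(s+3)). DC gain = 76/(1×3) = 25.3333.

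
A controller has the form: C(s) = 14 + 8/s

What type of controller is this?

This is a Proportional-Integral (PI) controller.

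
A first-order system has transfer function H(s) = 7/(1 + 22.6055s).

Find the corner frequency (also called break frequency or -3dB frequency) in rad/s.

Corner frequency = 1/τ = 1/22.6055 = 0.044 rad/s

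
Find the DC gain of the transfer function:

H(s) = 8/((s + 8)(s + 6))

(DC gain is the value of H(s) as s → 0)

DC gain = H(0) = 8/(8 × 6) = 8/48 = 0.1667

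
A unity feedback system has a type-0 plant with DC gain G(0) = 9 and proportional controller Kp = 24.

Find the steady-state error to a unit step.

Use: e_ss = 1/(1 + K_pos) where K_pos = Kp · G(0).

K_pos = Kp · G(0) = 24 × 9 = 216. e_ss = 1/(1 + 216) = 0.0046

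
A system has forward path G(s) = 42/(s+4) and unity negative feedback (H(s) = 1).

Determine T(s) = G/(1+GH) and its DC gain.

T(s) = G/(1+GH) = [42/(s+4)] / [1 + 42/(s+4)] = 42/(s+4+42) = 42/(s+46). DC gain = 42/46 = 0.9130.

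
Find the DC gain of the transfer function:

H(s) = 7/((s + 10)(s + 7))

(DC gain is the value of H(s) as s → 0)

DC gain = H(0) = 7/(10 × 7) = 7/70 = 0.1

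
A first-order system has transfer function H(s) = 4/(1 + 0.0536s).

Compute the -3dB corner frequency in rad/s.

Corner frequency = 1/τ = 1/0.0536 = 18.657 rad/s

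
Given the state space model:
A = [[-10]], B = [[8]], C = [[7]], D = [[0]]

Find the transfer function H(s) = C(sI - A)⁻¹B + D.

(sI - A)⁻¹ = 1/(s + 10). H(s) = 7 × 8/(s + 10) + 0 = 56/(s + 10).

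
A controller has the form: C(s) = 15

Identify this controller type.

This is a Proportional (P) controller.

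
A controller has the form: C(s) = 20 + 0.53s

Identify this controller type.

This is a Proportional-Derivative (PD) controller.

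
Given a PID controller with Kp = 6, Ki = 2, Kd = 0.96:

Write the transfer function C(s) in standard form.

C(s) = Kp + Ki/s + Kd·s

Substituting values: C(s) = 6 + 2/s + 0.96s = (0.96s² + 6s + 2)/s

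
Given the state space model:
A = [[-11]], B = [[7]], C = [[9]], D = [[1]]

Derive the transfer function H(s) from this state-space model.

(sI - A)⁻¹ = 1/(s + 11). H(s) = 9×7/(s + 11) + 1 = (s + 74)/(s + 11).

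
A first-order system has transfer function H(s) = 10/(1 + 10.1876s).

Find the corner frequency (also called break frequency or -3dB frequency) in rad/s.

Corner frequency = 1/τ = 1/10.1876 = 0.098 rad/s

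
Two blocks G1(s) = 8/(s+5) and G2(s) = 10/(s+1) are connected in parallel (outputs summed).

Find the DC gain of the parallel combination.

Parallel: G_eq = G1 + G2. DC gain = G1(0) + G2(0) = 8/5 + 10/1 = 1.6 + 10 = 11.6.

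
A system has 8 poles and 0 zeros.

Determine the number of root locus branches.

Root locus has n branches where n = number of poles = 8.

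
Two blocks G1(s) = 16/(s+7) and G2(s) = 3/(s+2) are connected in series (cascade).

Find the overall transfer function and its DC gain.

Series: multiply transfer functions. G_eq = 16/(s+7) × 3/(s+2) = 48/((s+7)(s+2)). DC gain = 48/(7×2) = 3.4286.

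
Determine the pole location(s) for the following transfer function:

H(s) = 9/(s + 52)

Pole is where denominator = 0: s + 52 = 0, so s = -52.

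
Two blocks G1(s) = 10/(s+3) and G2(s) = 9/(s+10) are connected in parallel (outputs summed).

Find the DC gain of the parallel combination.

Parallel: G_eq = G1 + G2. DC gain = G1(0) + G2(0) = 10/3 + 9/10 = 3.3333 + 0.9 = 4.2333.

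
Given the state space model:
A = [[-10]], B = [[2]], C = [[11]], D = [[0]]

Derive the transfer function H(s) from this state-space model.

(sI - A)⁻¹ = 1/(s + 10). H(s) = 11 × 2/(s + 10) + 0 = 22/(s + 10).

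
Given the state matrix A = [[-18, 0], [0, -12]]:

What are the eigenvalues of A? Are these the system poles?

For diagonal matrix, eigenvalues are diagonal entries: λ₁ = -18, λ₂ = -12. Eigenvalues of A = system poles.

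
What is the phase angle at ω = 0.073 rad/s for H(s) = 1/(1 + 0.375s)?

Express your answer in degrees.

Phase = -arctan(ωτ) = -arctan(0.073 × 0.375) = -1.6°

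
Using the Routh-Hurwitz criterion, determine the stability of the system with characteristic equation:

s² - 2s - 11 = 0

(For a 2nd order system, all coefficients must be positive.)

Coefficients: 1, -2, -11. b=-2, c=-11 not positive, so system is unstable.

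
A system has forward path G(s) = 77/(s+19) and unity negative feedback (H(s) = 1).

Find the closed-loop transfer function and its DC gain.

T(s) = G/(1+GH) = [77/(s+19)] / [1 + 77/(s+19)] = 77/(s+19+77) = 77/(s+96). DC gain = 77/96 = 0.8021.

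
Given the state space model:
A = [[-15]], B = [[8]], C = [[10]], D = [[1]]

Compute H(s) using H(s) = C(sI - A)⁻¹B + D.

(sI - A)⁻¹ = 1/(s + 15). H(s) = 10×8/(s + 15) + 1 = (s + 95)/(s + 15).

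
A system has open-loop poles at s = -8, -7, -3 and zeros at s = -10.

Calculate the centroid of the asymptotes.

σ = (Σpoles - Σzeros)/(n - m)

σ = (Σpoles - Σzeros)/(n - m) = (-18 - (-10))/(3 - 1) = -8/2 = -4.0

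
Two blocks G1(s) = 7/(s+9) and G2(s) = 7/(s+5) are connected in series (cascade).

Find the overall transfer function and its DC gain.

Series: multiply transfer functions. G_eq = 7/(s+9) × 7/(s+5) = 49/((s+9)(s+5)). DC gain = 49/(9×5) = 1.0889.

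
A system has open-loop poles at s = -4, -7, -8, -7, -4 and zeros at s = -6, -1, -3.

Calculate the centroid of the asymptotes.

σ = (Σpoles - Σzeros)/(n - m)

σ = (Σpoles - Σzeros)/(n - m) = (-30 - (-10))/(5 - 3) = -20/2 = -10.0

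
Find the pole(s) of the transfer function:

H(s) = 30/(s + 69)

Pole is where denominator = 0: s + 69 = 0, so s = -69.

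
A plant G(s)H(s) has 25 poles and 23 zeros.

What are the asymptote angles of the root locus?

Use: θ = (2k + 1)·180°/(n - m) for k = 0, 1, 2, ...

n - m = 25 - 23 = 2. Angles: θk = (2k + 1)·180°/2 = 90°, 270°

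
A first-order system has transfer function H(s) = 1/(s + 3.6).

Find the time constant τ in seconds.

For H(s) = 1/(s + 1/τ), the pole is at -1/τ = -3.6, so τ = 1/3.6 = 0.2778 s.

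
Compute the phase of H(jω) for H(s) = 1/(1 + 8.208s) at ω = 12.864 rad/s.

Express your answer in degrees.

Phase = -arctan(ωτ) = -arctan(12.864 × 8.208) = -89.5°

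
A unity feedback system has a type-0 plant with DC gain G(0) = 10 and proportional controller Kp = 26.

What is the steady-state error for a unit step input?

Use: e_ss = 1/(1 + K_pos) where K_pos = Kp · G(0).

K_pos = Kp · G(0) = 26 × 10 = 260. e_ss = 1/(1 + 260) = 0.0038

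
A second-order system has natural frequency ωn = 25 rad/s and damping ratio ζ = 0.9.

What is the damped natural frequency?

ωd = ωn√(1 - ζ²) = 25√(1 - 0.9²) = 10.9 rad/s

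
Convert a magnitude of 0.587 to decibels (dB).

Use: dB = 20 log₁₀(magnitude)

dB = 20 log₁₀(0.587) = -4.6 dB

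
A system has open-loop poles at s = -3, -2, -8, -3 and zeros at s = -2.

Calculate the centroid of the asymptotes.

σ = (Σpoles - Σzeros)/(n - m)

σ = (Σpoles - Σzeros)/(n - m) = (-16 - (-2))/(4 - 1) = -14/3 = -4.67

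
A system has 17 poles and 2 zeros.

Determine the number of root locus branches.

Root locus has n branches where n = number of poles = 17.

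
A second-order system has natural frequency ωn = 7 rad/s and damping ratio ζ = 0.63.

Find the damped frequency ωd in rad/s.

ωd = ωn√(1 - ζ²) = 7√(1 - 0.63²) = 5.44 rad/s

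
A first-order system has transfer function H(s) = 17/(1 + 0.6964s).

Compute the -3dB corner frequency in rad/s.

Corner frequency = 1/τ = 1/0.6964 = 1.436 rad/s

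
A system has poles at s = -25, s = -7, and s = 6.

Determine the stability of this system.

Pole(s) at s = 6 are not in the left half-plane. System is unstable.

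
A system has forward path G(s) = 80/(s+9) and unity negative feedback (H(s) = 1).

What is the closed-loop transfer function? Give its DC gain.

T(s) = G/(1+GH) = [80/(s+9)] / [1 + 80/(s+9)] = 80/(s+9+80) = 80/(s+89). DC gain = 80/89 = 0.8989.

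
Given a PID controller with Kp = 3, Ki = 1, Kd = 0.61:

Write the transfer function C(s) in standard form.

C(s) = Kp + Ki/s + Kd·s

Substituting values: C(s) = 3 + 1/s + 0.61s = (0.61s² + 3s + 1)/s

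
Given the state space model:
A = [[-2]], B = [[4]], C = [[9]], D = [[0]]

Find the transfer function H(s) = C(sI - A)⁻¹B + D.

(sI - A)⁻¹ = 1/(s + 2). H(s) = 9 × 4/(s + 2) + 0 = 36/(s + 2).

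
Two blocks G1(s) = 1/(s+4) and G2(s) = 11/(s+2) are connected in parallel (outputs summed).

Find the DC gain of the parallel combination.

Parallel: G_eq = G1 + G2. DC gain = G1(0) + G2(0) = 1/4 + 11/2 = 0.25 + 5.5 = 5.75.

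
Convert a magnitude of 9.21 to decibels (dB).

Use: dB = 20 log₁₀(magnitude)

dB = 20 log₁₀(9.21) = 19.3 dB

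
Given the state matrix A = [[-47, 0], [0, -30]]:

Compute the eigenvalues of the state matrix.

For diagonal matrix, eigenvalues are diagonal entries: λ₁ = -47, λ₂ = -30.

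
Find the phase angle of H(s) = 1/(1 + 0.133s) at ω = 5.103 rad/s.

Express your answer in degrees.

Phase = -arctan(ωτ) = -arctan(5.103 × 0.133) = -34.2°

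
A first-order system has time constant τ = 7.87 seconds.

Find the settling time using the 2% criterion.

For first-order system, 2% settling time ≈ 4τ = 4 × 7.87 = 31.48 s.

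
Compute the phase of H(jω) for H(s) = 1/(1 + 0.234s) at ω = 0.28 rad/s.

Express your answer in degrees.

Phase = -arctan(ωτ) = -arctan(0.28 × 0.234) = -3.7°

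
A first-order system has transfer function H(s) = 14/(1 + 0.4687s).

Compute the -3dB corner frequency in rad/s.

Corner frequency = 1/τ = 1/0.4687 = 2.134 rad/s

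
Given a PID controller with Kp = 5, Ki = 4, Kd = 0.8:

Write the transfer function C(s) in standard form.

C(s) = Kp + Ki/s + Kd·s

Substituting values: C(s) = 5 + 4/s + 0.8s = (0.8s² + 5s + 4)/s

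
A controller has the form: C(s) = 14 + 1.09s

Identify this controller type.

This is a Proportional-Derivative (PD) controller.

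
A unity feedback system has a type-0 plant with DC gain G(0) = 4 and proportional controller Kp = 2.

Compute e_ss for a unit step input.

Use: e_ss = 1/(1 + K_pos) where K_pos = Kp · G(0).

K_pos = Kp · G(0) = 2 × 4 = 8. e_ss = 1/(1 + 8) = 0.1111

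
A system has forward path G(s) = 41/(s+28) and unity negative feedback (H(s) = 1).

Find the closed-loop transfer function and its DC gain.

T(s) = G/(1+GH) = [41/(s+28)] / [1 + 41/(s+28)] = 41/(s+28+41) = 41/(s+69). DC gain = 41/69 = 0.5942.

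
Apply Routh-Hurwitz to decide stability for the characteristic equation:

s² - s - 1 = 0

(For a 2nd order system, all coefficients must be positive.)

Coefficients: 1, -1, -1. b=-1, c=-1 not positive, so system is unstable.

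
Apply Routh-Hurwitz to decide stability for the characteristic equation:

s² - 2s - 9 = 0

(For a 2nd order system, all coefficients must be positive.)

Coefficients: 1, -2, -9. b=-2, c=-9 not positive, so system is unstable.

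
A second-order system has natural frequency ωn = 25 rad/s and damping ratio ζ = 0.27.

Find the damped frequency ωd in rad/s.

ωd = ωn√(1 - ζ²) = 25√(1 - 0.27²) = 24.07 rad/s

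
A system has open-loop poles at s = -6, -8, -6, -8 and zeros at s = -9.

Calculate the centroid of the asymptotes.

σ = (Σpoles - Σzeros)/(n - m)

σ = (Σpoles - Σzeros)/(n - m) = (-28 - (-9))/(4 - 1) = -19/3 = -6.33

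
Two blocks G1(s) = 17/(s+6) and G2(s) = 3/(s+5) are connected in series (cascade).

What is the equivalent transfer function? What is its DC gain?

Series: multiply transfer functions. G_eq = 17/(s+6) × 3/(s+5) = 51/((s+6)(s+5)). DC gain = 51/(6×5) = 1.7.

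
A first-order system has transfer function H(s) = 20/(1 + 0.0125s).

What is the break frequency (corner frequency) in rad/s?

Corner frequency = 1/τ = 1/0.0125 = 80.0 rad/s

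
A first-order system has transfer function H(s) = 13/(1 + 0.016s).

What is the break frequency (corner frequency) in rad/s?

Corner frequency = 1/τ = 1/0.016 = 62.5 rad/s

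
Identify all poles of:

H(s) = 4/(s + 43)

Pole is where denominator = 0: s + 43 = 0, so s = -43.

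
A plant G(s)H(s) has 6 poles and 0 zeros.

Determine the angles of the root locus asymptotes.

n - m = 6 - 0 = 6. Angles: θk = (2k + 1)·180°/6 = 30°, 90°, 150°, 210°, 270°, 330°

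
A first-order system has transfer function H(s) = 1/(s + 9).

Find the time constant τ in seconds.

For H(s) = 1/(s + 1/τ), the pole is at -1/τ = -9, so τ = 1/9 = 0.1111 s.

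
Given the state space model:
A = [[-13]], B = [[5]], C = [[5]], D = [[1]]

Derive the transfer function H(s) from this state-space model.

(sI - A)⁻¹ = 1/(s + 13). H(s) = 5×5/(s + 13) + 1 = (s + 38)/(s + 13).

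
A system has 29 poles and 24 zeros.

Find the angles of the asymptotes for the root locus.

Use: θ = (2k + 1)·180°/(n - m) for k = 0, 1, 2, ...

n - m = 29 - 24 = 5. Angles: θk = (2k + 1)·180°/5 = 36°, 108°, 180°, 252°, 324°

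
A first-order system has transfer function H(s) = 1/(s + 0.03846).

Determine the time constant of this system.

For H(s) = 1/(s + 1/τ), the pole is at -1/τ = -0.03846, so τ = 1/0.03846 = 26 s.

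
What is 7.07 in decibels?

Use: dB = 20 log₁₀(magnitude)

dB = 20 log₁₀(7.07) = 17.0 dB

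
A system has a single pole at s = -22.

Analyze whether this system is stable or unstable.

Pole at s = -22 is in the left half-plane. Stable.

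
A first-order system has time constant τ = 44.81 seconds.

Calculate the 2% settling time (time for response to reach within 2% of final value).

For first-order system, 2% settling time ≈ 4τ = 4 × 44.81 = 179.24 s.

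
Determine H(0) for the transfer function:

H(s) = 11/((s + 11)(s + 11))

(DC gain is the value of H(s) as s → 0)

DC gain = H(0) = 11/(11 × 11) = 11/121 = 0.0909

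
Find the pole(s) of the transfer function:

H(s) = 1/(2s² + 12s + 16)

Discriminant = 12² - 4×2×16 = 144 - 128 = 16 > 0, so two distinct real poles. Using quadratic formula: s = (-12 ± √16)/(2×2) = (-12 ± √16)/4, with √16 = 4. s₁ = -8/4 = -2, s₂ = -16/4 = -4. Poles: s₁ = -2, s₂ = -4.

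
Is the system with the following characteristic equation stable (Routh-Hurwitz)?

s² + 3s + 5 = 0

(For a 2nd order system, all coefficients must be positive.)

Coefficients: 1, 3, 5. All positive, so system is stable.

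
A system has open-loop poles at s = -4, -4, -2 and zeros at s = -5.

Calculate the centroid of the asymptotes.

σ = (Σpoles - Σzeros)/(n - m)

σ = (Σpoles - Σzeros)/(n - m) = (-10 - (-5))/(3 - 1) = -5/2 = -2.5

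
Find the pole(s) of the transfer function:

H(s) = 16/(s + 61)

Pole is where denominator = 0: s + 61 = 0, so s = -61.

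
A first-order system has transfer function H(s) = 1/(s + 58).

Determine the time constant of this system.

For H(s) = 1/(s + 1/τ), the pole is at -1/τ = -58, so τ = 1/58 = 0.0172 s.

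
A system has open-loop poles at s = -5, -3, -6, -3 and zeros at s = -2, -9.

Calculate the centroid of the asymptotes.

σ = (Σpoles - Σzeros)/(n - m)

σ = (Σpoles - Σzeros)/(n - m) = (-17 - (-11))/(4 - 2) = -6/2 = -3.0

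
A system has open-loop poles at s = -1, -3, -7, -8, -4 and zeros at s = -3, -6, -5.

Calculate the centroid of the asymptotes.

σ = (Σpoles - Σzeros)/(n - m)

σ = (Σpoles - Σzeros)/(n - m) = (-23 - (-14))/(5 - 3) = -9/2 = -4.5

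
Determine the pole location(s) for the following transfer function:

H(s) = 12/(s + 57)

Pole is where denominator = 0: s + 57 = 0, so s = -57.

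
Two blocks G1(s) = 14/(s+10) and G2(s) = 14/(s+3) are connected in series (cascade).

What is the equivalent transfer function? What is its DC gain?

Series: multiply transfer functions. G_eq = 14/(s+10) × 14/(s+3) = 196/((s+10)(s+3)). DC gain = 196/(10×3) = 6.5333.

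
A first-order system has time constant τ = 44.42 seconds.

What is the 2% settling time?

For first-order system, 2% settling time ≈ 4τ = 4 × 44.42 = 177.68 s.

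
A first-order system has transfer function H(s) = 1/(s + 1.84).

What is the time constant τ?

For H(s) = 1/(s + 1/τ), the pole is at -1/τ = -1.84, so τ = 1/1.84 = 0.5435 s.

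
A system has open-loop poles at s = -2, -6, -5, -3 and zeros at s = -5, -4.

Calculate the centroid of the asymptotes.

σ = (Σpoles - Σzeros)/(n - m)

σ = (Σpoles - Σzeros)/(n - m) = (-16 - (-9))/(4 - 2) = -7/2 = -3.5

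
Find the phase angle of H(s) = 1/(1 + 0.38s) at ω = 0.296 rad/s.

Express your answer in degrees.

Phase = -arctan(ωτ) = -arctan(0.296 × 0.38) = -6.4°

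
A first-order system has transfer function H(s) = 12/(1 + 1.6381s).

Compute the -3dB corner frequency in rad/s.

Corner frequency = 1/τ = 1/1.6381 = 0.61 rad/s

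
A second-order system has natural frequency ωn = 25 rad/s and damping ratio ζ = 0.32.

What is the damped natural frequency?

ωd = ωn√(1 - ζ²) = 25√(1 - 0.32²) = 23.69 rad/s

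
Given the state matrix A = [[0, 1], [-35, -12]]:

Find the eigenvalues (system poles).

det(A - λI) = λ² - (-12)λ + 35 = (λ - (-7))(λ - (-5)). Eigenvalues: -7, -5.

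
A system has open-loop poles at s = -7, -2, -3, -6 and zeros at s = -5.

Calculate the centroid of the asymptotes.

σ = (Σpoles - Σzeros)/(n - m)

σ = (Σpoles - Σzeros)/(n - m) = (-18 - (-5))/(4 - 1) = -13/3 = -4.33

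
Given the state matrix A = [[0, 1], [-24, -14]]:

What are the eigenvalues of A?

det(A - λI) = λ² - (-14)λ + 24 = (λ - (-12))(λ - (-2)). Eigenvalues: -12, -2.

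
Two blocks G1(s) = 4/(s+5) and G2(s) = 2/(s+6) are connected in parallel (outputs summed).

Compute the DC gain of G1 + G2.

Parallel: G_eq = G1 + G2. DC gain = G1(0) + G2(0) = 4/5 + 2/6 = 0.8 + 0.3333 = 1.1333.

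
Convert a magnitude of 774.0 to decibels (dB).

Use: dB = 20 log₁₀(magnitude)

dB = 20 log₁₀(774.0) = 57.8 dB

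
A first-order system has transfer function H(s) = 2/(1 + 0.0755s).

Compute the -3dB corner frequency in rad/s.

Corner frequency = 1/τ = 1/0.0755 = 13.245 rad/s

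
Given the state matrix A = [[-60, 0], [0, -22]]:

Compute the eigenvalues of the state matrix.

For diagonal matrix, eigenvalues are diagonal entries: λ₁ = -60, λ₂ = -22.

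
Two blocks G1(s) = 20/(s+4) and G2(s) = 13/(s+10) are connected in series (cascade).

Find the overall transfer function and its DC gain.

Series: multiply transfer functions. G_eq = 20/(s+4) × 13/(s+10) = 260/((s+4)(s+10)). DC gain = 260/(4×10) = 6.5.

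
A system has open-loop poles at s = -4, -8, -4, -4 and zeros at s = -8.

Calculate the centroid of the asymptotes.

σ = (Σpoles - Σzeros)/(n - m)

σ = (Σpoles - Σzeros)/(n - m) = (-20 - (-8))/(4 - 1) = -12/3 = -4.0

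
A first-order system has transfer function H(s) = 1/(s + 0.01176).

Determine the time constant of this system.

For H(s) = 1/(s + 1/τ), the pole is at -1/τ = -0.01176, so τ = 1/0.01176 = 85.03 s.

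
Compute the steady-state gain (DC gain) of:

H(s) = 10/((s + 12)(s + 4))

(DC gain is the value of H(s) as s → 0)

DC gain = H(0) = 10/(12 × 4) = 10/48 = 0.2083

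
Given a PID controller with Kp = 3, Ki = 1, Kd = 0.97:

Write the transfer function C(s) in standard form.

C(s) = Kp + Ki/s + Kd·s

Substituting values: C(s) = 3 + 1/s + 0.97s = (0.97s² + 3s + 1)/s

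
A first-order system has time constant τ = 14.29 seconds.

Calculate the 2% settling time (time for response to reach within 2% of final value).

For first-order system, 2% settling time ≈ 4τ = 4 × 14.29 = 57.16 s.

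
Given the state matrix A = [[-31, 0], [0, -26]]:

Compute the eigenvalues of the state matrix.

For diagonal matrix, eigenvalues are diagonal entries: λ₁ = -31, λ₂ = -26.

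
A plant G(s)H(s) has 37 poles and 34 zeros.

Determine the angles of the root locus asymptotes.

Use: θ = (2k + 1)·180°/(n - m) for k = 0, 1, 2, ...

n - m = 37 - 34 = 3. Angles: θk = (2k + 1)·180°/3 = 60°, 180°, 300°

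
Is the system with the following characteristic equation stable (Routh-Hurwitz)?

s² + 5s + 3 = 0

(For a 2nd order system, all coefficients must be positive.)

Coefficients: 1, 5, 3. All positive, so system is stable.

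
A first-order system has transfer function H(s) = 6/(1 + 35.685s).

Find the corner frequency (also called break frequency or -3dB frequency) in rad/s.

Corner frequency = 1/τ = 1/35.685 = 0.028 rad/s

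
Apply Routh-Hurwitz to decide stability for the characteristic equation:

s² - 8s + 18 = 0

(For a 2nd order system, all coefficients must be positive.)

Coefficients: 1, -8, 18. b=-8 not positive, so system is unstable.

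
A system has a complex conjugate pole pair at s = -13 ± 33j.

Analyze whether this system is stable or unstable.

Real part of poles is -13 (< 0, left half-plane). Stable.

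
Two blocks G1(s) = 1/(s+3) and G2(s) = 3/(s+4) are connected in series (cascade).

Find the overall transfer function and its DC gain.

Series: multiply transfer functions. G_eq = 1/(s+3) × 3/(s+4) = 3/((s+3)(s+4)). DC gain = 3/(3×4) = 0.25.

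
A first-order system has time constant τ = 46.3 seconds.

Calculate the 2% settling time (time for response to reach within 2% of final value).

For first-order system, 2% settling time ≈ 4τ = 4 × 46.3 = 185.2 s.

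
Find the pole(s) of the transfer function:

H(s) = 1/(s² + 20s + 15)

Discriminant = 20² - 4×1×15 = 400 - 60 = 340 > 0, so two distinct real poles. Using quadratic formula: s = (-20 ± √340)/(2×1) = (-20 ± √340)/2, with √340 ≈ 18.4391. s₁ ≈ -0.7805, s₂ ≈ -19.2195. Poles: s₁ = -0.7805, s₂ = -19.2195.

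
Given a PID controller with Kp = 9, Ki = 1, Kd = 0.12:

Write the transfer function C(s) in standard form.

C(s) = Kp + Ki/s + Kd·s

Substituting values: C(s) = 9 + 1/s + 0.12s = (0.12s² + 9s + 1)/s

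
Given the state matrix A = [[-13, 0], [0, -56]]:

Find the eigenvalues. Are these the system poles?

For diagonal matrix, eigenvalues are diagonal entries: λ₁ = -13, λ₂ = -56. Eigenvalues of A = system poles.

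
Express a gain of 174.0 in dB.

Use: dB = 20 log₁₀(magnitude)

dB = 20 log₁₀(174.0) = 44.8 dB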